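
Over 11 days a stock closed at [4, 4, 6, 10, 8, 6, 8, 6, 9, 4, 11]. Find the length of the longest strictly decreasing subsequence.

4

Negate each value so 'decreasing' becomes 'increasing', then run patience tails on the negated sequence:
-4 → extends → [-4]
-4 → already a tail → [-4]
-6 → replaces -4 → [-6]
-10 → replaces -6 → [-10]
-8 → extends → [-10, -8]
-6 → extends → [-10, -8, -6]
-8 → already a tail → [-10, -8, -6]
-6 → already a tail → [-10, -8, -6]
-9 → replaces -8 → [-10, -9, -6]
-4 → extends → [-10, -9, -6, -4]
-11 → replaces -10 → [-11, -9, -6, -4]
Four tails, so the longest strictly decreasing subsequence of the original has length 4.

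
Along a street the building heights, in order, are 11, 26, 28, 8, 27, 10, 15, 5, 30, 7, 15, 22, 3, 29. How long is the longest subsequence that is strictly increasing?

Track the smallest tail for each achievable length (strict):
11 → extends → [11]
26 → extends → [11, 26]
28 → extends → [11, 26, 28]
8 → replaces 11 → [8, 26, 28]
27 → replaces 28 → [8, 26, 27]
10 → replaces 26 → [8, 10, 27]
15 → replaces 27 → [8, 10, 15]
5 → replaces 8 → [5, 10, 15]
30 → extends → [5, 10, 15, 30]
7 → replaces 10 → [5, 7, 15, 30]
15 → already a tail → [5, 7, 15, 30]
22 → replaces 30 → [5, 7, 15, 22]
3 → replaces 5 → [3, 7, 15, 22]
29 → extends → [3, 7, 15, 22, 29]
Five tails, so the longest strictly increasing subsequence has length 5 (e.g. 8, 10, 15, 22, 29).

5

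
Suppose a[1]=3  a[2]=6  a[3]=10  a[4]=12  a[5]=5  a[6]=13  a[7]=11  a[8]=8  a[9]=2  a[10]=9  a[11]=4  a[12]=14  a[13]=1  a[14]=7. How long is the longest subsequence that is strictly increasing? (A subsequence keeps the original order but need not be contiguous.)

Track the smallest tail for each achievable length (strict):
3 → extends → [3]
6 → extends → [3, 6]
10 → extends → [3, 6, 10]
12 → extends → [3, 6, 10, 12]
5 → replaces 6 → [3, 5, 10, 12]
13 → extends → [3, 5, 10, 12, 13]
11 → replaces 12 → [3, 5, 10, 11, 13]
8 → replaces 10 → [3, 5, 8, 11, 13]
2 → replaces 3 → [2, 5, 8, 11, 13]
9 → replaces 11 → [2, 5, 8, 9, 13]
4 → replaces 5 → [2, 4, 8, 9, 13]
14 → extends → [2, 4, 8, 9, 13, 14]
1 → replaces 2 → [1, 4, 8, 9, 13, 14]
7 → replaces 8 → [1, 4, 7, 9, 13, 14]
Six tails, so the longest strictly increasing subsequence has length 6 (e.g. 3, 6, 10, 12, 13, 14).

6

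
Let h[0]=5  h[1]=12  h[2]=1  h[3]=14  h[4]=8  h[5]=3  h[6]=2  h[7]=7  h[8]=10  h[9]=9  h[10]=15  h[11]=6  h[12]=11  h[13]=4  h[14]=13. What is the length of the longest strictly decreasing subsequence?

Negate each value so 'decreasing' becomes 'increasing', then run patience tails on the negated sequence:
-5 → extends → [-5]
-12 → replaces -5 → [-12]
-1 → extends → [-12, -1]
-14 → replaces -12 → [-14, -1]
-8 → replaces -1 → [-14, -8]
-3 → extends → [-14, -8, -3]
-2 → extends → [-14, -8, -3, -2]
-7 → replaces -3 → [-14, -8, -7, -2]
-10 → replaces -8 → [-14, -10, -7, -2]
-9 → replaces -7 → [-14, -10, -9, -2]
-15 → replaces -14 → [-15, -10, -9, -2]
-6 → replaces -2 → [-15, -10, -9, -6]
-11 → replaces -10 → [-15, -11, -9, -6]
-4 → extends → [-15, -11, -9, -6, -4]
-13 → replaces -11 → [-15, -13, -9, -6, -4]
Five tails, so the longest strictly decreasing subsequence of the original has length 5.

5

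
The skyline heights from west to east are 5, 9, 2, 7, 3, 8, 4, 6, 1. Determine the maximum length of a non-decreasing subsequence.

4

Track the smallest tail for each achievable length (allowing ties):
5 → extends → [5]
9 → extends → [5, 9]
2 → replaces 5 → [2, 9]
7 → replaces 9 → [2, 7]
3 → replaces 7 → [2, 3]
8 → extends → [2, 3, 8]
4 → replaces 8 → [2, 3, 4]
6 → extends → [2, 3, 4, 6]
1 → replaces 2 → [1, 3, 4, 6]
Four tails, so the longest non-decreasing subsequence has length 4 (e.g. 2, 3, 4, 6).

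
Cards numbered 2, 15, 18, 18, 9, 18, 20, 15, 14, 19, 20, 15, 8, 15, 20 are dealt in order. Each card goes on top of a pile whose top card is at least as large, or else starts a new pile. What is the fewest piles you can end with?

5

Place each on the leftmost legal pile:
2 → new pile 1 (tops now [2])
15 → new pile 2 (tops now [2, 15])
18 → new pile 3 (tops now [2, 15, 18])
18 → pile 3 (tops now [2, 15, 18])
9 → pile 2 (tops now [2, 9, 18])
18 → pile 3 (tops now [2, 9, 18])
20 → new pile 4 (tops now [2, 9, 18, 20])
15 → pile 3 (tops now [2, 9, 15, 20])
14 → pile 3 (tops now [2, 9, 14, 20])
19 → pile 4 (tops now [2, 9, 14, 19])
20 → new pile 5 (tops now [2, 9, 14, 19, 20])
15 → pile 4 (tops now [2, 9, 14, 15, 20])
8 → pile 2 (tops now [2, 8, 14, 15, 20])
15 → pile 4 (tops now [2, 8, 14, 15, 20])
20 → pile 5 (tops now [2, 8, 14, 15, 20])
Five piles.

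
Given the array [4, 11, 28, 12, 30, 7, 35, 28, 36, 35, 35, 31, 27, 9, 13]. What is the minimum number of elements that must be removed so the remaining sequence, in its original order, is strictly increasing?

Fewest deletions = n − (longest strictly increasing subsequence).
i:      1  2  3  4  5  6  7  8  9 10 11 12 13 14 15
a[i]:   4 11 28 12 30  7 35 28 36 35 35 31 27  9 13
dp:     1  2  3  3  4  2  5  4  6  5  5  5  4  3  4
max dp = 6, so deletions = 15 − 6 = 9.

9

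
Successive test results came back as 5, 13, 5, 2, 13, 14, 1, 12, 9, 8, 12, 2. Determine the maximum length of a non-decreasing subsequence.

Let dp[i] be the length of the longest such subsequence ending at index i:
i:      1  2  3  4  5  6  7  8  9 10 11 12
a[i]:   5 13  5  2 13 14  1 12  9  8 12  2
dp:     1  2  2  1  3  4  1  3  3  3  4  2
Maximum dp value is 4.

4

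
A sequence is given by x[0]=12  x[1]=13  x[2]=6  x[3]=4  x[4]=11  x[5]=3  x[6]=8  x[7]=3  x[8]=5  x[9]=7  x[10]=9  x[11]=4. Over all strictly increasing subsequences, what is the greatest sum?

Let S[i] be the best sum of a strictly increasing subsequence ending at i:
i:      0  1  2  3  4  5  6  7  8  9 10 11
x[i]:  12 13  6  4 11  3  8  3  5  7  9  4
S:     12 25  6  4 17  3 14  3  9 16 25  7
Maximum is 25 (e.g. 12 + 13).

25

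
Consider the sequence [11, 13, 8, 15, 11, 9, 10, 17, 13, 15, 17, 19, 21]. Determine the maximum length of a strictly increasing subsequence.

8

Let dp[i] be the length of the longest such subsequence ending at index i:
i:      1  2  3  4  5  6  7  8  9 10 11 12 13
a[i]:  11 13  8 15 11  9 10 17 13 15 17 19 21
dp:     1  2  1  3  2  2  3  4  4  5  6  7  8
Maximum dp value is 8.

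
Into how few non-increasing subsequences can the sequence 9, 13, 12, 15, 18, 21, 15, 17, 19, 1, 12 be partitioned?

Place each on the leftmost legal pile:
9 → new pile 1 (tops now [9])
13 → new pile 2 (tops now [9, 13])
12 → pile 2 (tops now [9, 12])
15 → new pile 3 (tops now [9, 12, 15])
18 → new pile 4 (tops now [9, 12, 15, 18])
21 → new pile 5 (tops now [9, 12, 15, 18, 21])
15 → pile 3 (tops now [9, 12, 15, 18, 21])
17 → pile 4 (tops now [9, 12, 15, 17, 21])
19 → pile 5 (tops now [9, 12, 15, 17, 19])
1 → pile 1 (tops now [1, 12, 15, 17, 19])
12 → pile 2 (tops now [1, 12, 15, 17, 19])
Five piles.

5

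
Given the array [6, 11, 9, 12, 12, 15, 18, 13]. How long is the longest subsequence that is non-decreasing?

6

Track the smallest tail for each achievable length (allowing ties):
6 → extends → [6]
11 → extends → [6, 11]
9 → replaces 11 → [6, 9]
12 → extends → [6, 9, 12]
12 → extends → [6, 9, 12, 12]
15 → extends → [6, 9, 12, 12, 15]
18 → extends → [6, 9, 12, 12, 15, 18]
13 → replaces 15 → [6, 9, 12, 12, 13, 18]
Six tails, so the longest non-decreasing subsequence has length 6 (e.g. 6, 11, 12, 12, 15, 18).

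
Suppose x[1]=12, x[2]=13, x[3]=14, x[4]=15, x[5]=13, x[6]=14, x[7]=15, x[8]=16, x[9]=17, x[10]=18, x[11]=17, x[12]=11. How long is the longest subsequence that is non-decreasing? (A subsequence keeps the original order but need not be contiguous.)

8

Let dp[i] be the length of the longest such subsequence ending at index i:
i:      1  2  3  4  5  6  7  8  9 10 11 12
x[i]:  12 13 14 15 13 14 15 16 17 18 17 11
dp:     1  2  3  4  3  4  5  6  7  8  8  1
Maximum dp value is 8.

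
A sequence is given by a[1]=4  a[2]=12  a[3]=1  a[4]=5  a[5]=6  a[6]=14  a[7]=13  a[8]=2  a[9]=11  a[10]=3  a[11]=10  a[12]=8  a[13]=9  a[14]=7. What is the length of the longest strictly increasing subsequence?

5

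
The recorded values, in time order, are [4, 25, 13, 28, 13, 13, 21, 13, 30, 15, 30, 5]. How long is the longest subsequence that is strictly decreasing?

4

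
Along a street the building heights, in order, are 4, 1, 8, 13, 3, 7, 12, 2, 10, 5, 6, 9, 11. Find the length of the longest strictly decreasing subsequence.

Let dp[i] be the longest strictly decreasing subsequence ending at i:
i:      1  2  3  4  5  6  7  8  9 10 11 12 13
a[i]:   4  1  8 13  3  7 12  2 10  5  6  9 11
dp:     1  2  1  1  2  2  2  3  3  4  4  4  3
Maximum is 4.

4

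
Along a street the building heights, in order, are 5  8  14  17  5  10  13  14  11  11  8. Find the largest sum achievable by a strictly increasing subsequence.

50

Let S[i] be the best sum of a strictly increasing subsequence ending at i:
i:      1  2  3  4  5  6  7  8  9 10 11
a[i]:   5  8 14 17  5 10 13 14 11 11  8
S:      5 13 27 44  5 23 36 50 34 34 13
Maximum is 50 (e.g. 5 + 8 + 10 + 13 + 14).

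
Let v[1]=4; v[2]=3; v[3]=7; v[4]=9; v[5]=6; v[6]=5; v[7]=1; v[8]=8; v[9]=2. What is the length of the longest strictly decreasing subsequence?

4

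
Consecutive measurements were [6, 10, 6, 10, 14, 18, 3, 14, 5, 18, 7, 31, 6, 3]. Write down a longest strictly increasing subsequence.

6, 10, 14, 18, 31

Patience tails give the LIS length; then backtrack through the dp parents:
6 → extends → [6]
10 → extends → [6, 10]
6 → already a tail → [6, 10]
10 → already a tail → [6, 10]
14 → extends → [6, 10, 14]
18 → extends → [6, 10, 14, 18]
3 → replaces 6 → [3, 10, 14, 18]
14 → already a tail → [3, 10, 14, 18]
5 → replaces 10 → [3, 5, 14, 18]
18 → already a tail → [3, 5, 14, 18]
7 → replaces 14 → [3, 5, 7, 18]
31 → extends → [3, 5, 7, 18, 31]
6 → replaces 7 → [3, 5, 6, 18, 31]
3 → already a tail → [3, 5, 6, 18, 31]
Length 5; one witness is 6, 10, 14, 18, 31.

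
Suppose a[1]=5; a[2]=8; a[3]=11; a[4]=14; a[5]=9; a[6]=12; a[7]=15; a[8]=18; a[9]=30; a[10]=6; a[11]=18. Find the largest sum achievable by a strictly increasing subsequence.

101

Let S[i] be the best sum of a strictly increasing subsequence ending at i:
i:       1   2   3   4   5   6   7   8   9  10  11
a[i]:    5   8  11  14   9  12  15  18  30   6  18
S:       5  13  24  38  22  36  53  71 101  11  71
Maximum is 101 (e.g. 5 + 8 + 11 + 14 + 15 + 18 + 30).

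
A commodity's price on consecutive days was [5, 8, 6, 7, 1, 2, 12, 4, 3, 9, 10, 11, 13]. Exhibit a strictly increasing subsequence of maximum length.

5, 6, 7, 9, 10, 11, 13

Patience tails give the LIS length; then backtrack through the dp parents:
5 → extends → [5]
8 → extends → [5, 8]
6 → replaces 8 → [5, 6]
7 → extends → [5, 6, 7]
1 → replaces 5 → [1, 6, 7]
2 → replaces 6 → [1, 2, 7]
12 → extends → [1, 2, 7, 12]
4 → replaces 7 → [1, 2, 4, 12]
3 → replaces 4 → [1, 2, 3, 12]
9 → replaces 12 → [1, 2, 3, 9]
10 → extends → [1, 2, 3, 9, 10]
11 → extends → [1, 2, 3, 9, 10, 11]
13 → extends → [1, 2, 3, 9, 10, 11, 13]
Length 7; one witness is 5, 6, 7, 9, 10, 11, 13.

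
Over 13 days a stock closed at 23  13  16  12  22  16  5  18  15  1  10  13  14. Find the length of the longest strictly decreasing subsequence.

Let dp[i] be the longest strictly decreasing subsequence ending at i:
i:      1  2  3  4  5  6  7  8  9 10 11 12 13
a[i]:  23 13 16 12 22 16  5 18 15  1 10 13 14
dp:     1  2  2  3  2  3  4  3  4  5  5  5  5
Maximum is 5.

5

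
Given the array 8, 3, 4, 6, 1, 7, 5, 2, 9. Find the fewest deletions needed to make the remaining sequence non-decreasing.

Fewest deletions = n − (longest non-decreasing subsequence).
Patience tails:
8 → extends → [8]
3 → replaces 8 → [3]
4 → extends → [3, 4]
6 → extends → [3, 4, 6]
1 → replaces 3 → [1, 4, 6]
7 → extends → [1, 4, 6, 7]
5 → replaces 6 → [1, 4, 5, 7]
2 → replaces 4 → [1, 2, 5, 7]
9 → extends → [1, 2, 5, 7, 9]
Longest non-decreasing subsequence has length 5, so deletions = 9 − 5 = 4.

4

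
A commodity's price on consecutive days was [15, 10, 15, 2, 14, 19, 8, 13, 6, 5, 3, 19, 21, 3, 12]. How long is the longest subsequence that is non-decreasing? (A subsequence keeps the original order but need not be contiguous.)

Track the smallest tail for each achievable length (allowing ties):
15 → extends → [15]
10 → replaces 15 → [10]
15 → extends → [10, 15]
2 → replaces 10 → [2, 15]
14 → replaces 15 → [2, 14]
19 → extends → [2, 14, 19]
8 → replaces 14 → [2, 8, 19]
13 → replaces 19 → [2, 8, 13]
6 → replaces 8 → [2, 6, 13]
5 → replaces 6 → [2, 5, 13]
3 → replaces 5 → [2, 3, 13]
19 → extends → [2, 3, 13, 19]
21 → extends → [2, 3, 13, 19, 21]
3 → replaces 13 → [2, 3, 3, 19, 21]
12 → replaces 19 → [2, 3, 3, 12, 21]
Five tails, so the longest non-decreasing subsequence has length 5 (e.g. 15, 15, 19, 19, 21).

5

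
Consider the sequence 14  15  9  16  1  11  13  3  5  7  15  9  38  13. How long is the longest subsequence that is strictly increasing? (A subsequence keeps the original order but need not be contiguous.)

6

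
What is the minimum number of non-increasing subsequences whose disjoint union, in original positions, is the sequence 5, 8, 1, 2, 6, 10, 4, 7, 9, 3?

Place each on the leftmost legal pile:
5 → new pile 1 (tops now [5])
8 → new pile 2 (tops now [5, 8])
1 → pile 1 (tops now [1, 8])
2 → pile 2 (tops now [1, 2])
6 → new pile 3 (tops now [1, 2, 6])
10 → new pile 4 (tops now [1, 2, 6, 10])
4 → pile 3 (tops now [1, 2, 4, 10])
7 → pile 4 (tops now [1, 2, 4, 7])
9 → new pile 5 (tops now [1, 2, 4, 7, 9])
3 → pile 3 (tops now [1, 2, 3, 7, 9])
Five piles.

5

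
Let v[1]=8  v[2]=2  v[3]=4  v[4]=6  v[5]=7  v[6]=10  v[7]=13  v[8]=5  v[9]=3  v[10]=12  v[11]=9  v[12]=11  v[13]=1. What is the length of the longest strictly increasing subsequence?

Track the smallest tail for each achievable length (strict):
8 → extends → [8]
2 → replaces 8 → [2]
4 → extends → [2, 4]
6 → extends → [2, 4, 6]
7 → extends → [2, 4, 6, 7]
10 → extends → [2, 4, 6, 7, 10]
13 → extends → [2, 4, 6, 7, 10, 13]
5 → replaces 6 → [2, 4, 5, 7, 10, 13]
3 → replaces 4 → [2, 3, 5, 7, 10, 13]
12 → replaces 13 → [2, 3, 5, 7, 10, 12]
9 → replaces 10 → [2, 3, 5, 7, 9, 12]
11 → replaces 12 → [2, 3, 5, 7, 9, 11]
1 → replaces 2 → [1, 3, 5, 7, 9, 11]
Six tails, so the longest strictly increasing subsequence has length 6 (e.g. 2, 4, 6, 7, 10, 13).

6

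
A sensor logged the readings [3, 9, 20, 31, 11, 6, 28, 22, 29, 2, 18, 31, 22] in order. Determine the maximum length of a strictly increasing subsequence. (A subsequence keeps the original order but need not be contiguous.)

6

Track the smallest tail for each achievable length (strict):
3 → extends → [3]
9 → extends → [3, 9]
20 → extends → [3, 9, 20]
31 → extends → [3, 9, 20, 31]
11 → replaces 20 → [3, 9, 11, 31]
6 → replaces 9 → [3, 6, 11, 31]
28 → replaces 31 → [3, 6, 11, 28]
22 → replaces 28 → [3, 6, 11, 22]
29 → extends → [3, 6, 11, 22, 29]
2 → replaces 3 → [2, 6, 11, 22, 29]
18 → replaces 22 → [2, 6, 11, 18, 29]
31 → extends → [2, 6, 11, 18, 29, 31]
22 → replaces 29 → [2, 6, 11, 18, 22, 31]
Six tails, so the longest strictly increasing subsequence has length 6 (e.g. 3, 9, 20, 28, 29, 31).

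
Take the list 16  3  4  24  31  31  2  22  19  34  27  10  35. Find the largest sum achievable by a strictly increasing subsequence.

Let S[i] be the best sum of a strictly increasing subsequence ending at i:
i:       1   2   3   4   5   6   7   8   9  10  11  12  13
a[i]:   16   3   4  24  31  31   2  22  19  34  27  10  35
S:      16   3   7  40  71  71   2  38  35 105  67  17 140
Maximum is 140 (e.g. 16 + 24 + 31 + 34 + 35).

140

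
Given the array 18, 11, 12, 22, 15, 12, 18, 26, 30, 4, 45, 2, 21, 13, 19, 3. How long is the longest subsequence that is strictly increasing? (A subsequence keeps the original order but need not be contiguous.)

7

Track the smallest tail for each achievable length (strict):
18 → extends → [18]
11 → replaces 18 → [11]
12 → extends → [11, 12]
22 → extends → [11, 12, 22]
15 → replaces 22 → [11, 12, 15]
12 → already a tail → [11, 12, 15]
18 → extends → [11, 12, 15, 18]
26 → extends → [11, 12, 15, 18, 26]
30 → extends → [11, 12, 15, 18, 26, 30]
4 → replaces 11 → [4, 12, 15, 18, 26, 30]
45 → extends → [4, 12, 15, 18, 26, 30, 45]
2 → replaces 4 → [2, 12, 15, 18, 26, 30, 45]
21 → replaces 26 → [2, 12, 15, 18, 21, 30, 45]
13 → replaces 15 → [2, 12, 13, 18, 21, 30, 45]
19 → replaces 21 → [2, 12, 13, 18, 19, 30, 45]
3 → replaces 12 → [2, 3, 13, 18, 19, 30, 45]
Seven tails, so the longest strictly increasing subsequence has length 7 (e.g. 11, 12, 15, 18, 26, 30, 45).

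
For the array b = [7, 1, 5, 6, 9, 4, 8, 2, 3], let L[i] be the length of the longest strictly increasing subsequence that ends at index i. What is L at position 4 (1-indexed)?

3

dp[i] = 1 + max{dp[j] : j<i, b[j]<b[i]} (or 1 if no such j):
i:     1 2 3 4 5 6 7 8 9
b[i]:  7 1 5 6 9 4 8 2 3
dp:    1 1 2 3 4 2 4 2 3
At index 4 the value is 3.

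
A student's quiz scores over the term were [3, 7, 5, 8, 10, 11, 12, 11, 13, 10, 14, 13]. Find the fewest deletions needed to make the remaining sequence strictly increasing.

Fewest deletions = n − (longest strictly increasing subsequence).
i:      1  2  3  4  5  6  7  8  9 10 11 12
a[i]:   3  7  5  8 10 11 12 11 13 10 14 13
dp:     1  2  2  3  4  5  6  5  7  4  8  7
max dp = 8, so deletions = 12 − 8 = 4.

4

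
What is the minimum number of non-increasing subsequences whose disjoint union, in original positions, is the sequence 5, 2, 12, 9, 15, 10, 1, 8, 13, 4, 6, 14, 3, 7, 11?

5

Place each on the leftmost legal pile:
5 → new pile 1 (tops now [5])
2 → pile 1 (tops now [2])
12 → new pile 2 (tops now [2, 12])
9 → pile 2 (tops now [2, 9])
15 → new pile 3 (tops now [2, 9, 15])
10 → pile 3 (tops now [2, 9, 10])
1 → pile 1 (tops now [1, 9, 10])
8 → pile 2 (tops now [1, 8, 10])
13 → new pile 4 (tops now [1, 8, 10, 13])
4 → pile 2 (tops now [1, 4, 10, 13])
6 → pile 3 (tops now [1, 4, 6, 13])
14 → new pile 5 (tops now [1, 4, 6, 13, 14])
3 → pile 2 (tops now [1, 3, 6, 13, 14])
7 → pile 4 (tops now [1, 3, 6, 7, 14])
11 → pile 5 (tops now [1, 3, 6, 7, 11])
Five piles.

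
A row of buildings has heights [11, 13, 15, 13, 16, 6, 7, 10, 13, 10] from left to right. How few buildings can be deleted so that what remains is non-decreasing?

6

Fewest deletions = n − (longest non-decreasing subsequence).
i:      1  2  3  4  5  6  7  8  9 10
a[i]:  11 13 15 13 16  6  7 10 13 10
dp:     1  2  3  3  4  1  2  3  4  4
max dp = 4, so deletions = 10 − 4 = 6.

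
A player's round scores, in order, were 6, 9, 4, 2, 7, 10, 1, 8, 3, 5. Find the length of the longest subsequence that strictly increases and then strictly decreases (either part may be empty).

5

inc[i] = longest strictly increasing subsequence ending at i; dec[i] = longest strictly decreasing subsequence starting at i:
i:      1  2  3  4  5  6  7  8  9 10
a[i]:   6  9  4  2  7 10  1  8  3  5
inc:    1  2  1  1  2  3  1  3  2  3
dec:    4  4  3  2  2  3  1  2  1  1
Best peak at i=2 (value 9): inc=2, dec=4, length 2+4−1 = 5.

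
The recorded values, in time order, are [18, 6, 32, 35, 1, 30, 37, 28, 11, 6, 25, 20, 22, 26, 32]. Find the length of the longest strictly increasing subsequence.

Track the smallest tail for each achievable length (strict):
18 → extends → [18]
6 → replaces 18 → [6]
32 → extends → [6, 32]
35 → extends → [6, 32, 35]
1 → replaces 6 → [1, 32, 35]
30 → replaces 32 → [1, 30, 35]
37 → extends → [1, 30, 35, 37]
28 → replaces 30 → [1, 28, 35, 37]
11 → replaces 28 → [1, 11, 35, 37]
6 → replaces 11 → [1, 6, 35, 37]
25 → replaces 35 → [1, 6, 25, 37]
20 → replaces 25 → [1, 6, 20, 37]
22 → replaces 37 → [1, 6, 20, 22]
26 → extends → [1, 6, 20, 22, 26]
32 → extends → [1, 6, 20, 22, 26, 32]
Six tails, so the longest strictly increasing subsequence has length 6 (e.g. 6, 11, 20, 22, 26, 32).

6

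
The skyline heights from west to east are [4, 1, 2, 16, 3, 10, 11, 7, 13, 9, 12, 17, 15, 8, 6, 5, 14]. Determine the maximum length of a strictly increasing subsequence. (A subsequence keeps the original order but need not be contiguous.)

7

Track the smallest tail for each achievable length (strict):
4 → extends → [4]
1 → replaces 4 → [1]
2 → extends → [1, 2]
16 → extends → [1, 2, 16]
3 → replaces 16 → [1, 2, 3]
10 → extends → [1, 2, 3, 10]
11 → extends → [1, 2, 3, 10, 11]
7 → replaces 10 → [1, 2, 3, 7, 11]
13 → extends → [1, 2, 3, 7, 11, 13]
9 → replaces 11 → [1, 2, 3, 7, 9, 13]
12 → replaces 13 → [1, 2, 3, 7, 9, 12]
17 → extends → [1, 2, 3, 7, 9, 12, 17]
15 → replaces 17 → [1, 2, 3, 7, 9, 12, 15]
8 → replaces 9 → [1, 2, 3, 7, 8, 12, 15]
6 → replaces 7 → [1, 2, 3, 6, 8, 12, 15]
5 → replaces 6 → [1, 2, 3, 5, 8, 12, 15]
14 → replaces 15 → [1, 2, 3, 5, 8, 12, 14]
Seven tails, so the longest strictly increasing subsequence has length 7 (e.g. 1, 2, 3, 10, 11, 13, 17).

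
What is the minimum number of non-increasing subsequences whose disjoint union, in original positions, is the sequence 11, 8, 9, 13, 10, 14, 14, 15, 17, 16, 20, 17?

Place each on the leftmost legal pile:
11 → new pile 1 (tops now [11])
8 → pile 1 (tops now [8])
9 → new pile 2 (tops now [8, 9])
13 → new pile 3 (tops now [8, 9, 13])
10 → pile 3 (tops now [8, 9, 10])
14 → new pile 4 (tops now [8, 9, 10, 14])
14 → pile 4 (tops now [8, 9, 10, 14])
15 → new pile 5 (tops now [8, 9, 10, 14, 15])
17 → new pile 6 (tops now [8, 9, 10, 14, 15, 17])
16 → pile 6 (tops now [8, 9, 10, 14, 15, 16])
20 → new pile 7 (tops now [8, 9, 10, 14, 15, 16, 20])
17 → pile 7 (tops now [8, 9, 10, 14, 15, 16, 17])
Seven piles.

7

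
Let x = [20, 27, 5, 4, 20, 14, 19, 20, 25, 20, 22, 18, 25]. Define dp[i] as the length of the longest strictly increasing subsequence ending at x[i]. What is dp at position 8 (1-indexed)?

dp[i] = 1 + max{dp[j] : j<i, x[j]<x[i]} (or 1 if no such j):
i:      1  2  3  4  5  6  7  8  9 10 11 12 13
x[i]:  20 27  5  4 20 14 19 20 25 20 22 18 25
dp:     1  2  1  1  2  2  3  4  5  4  5  3  6
At index 8 the value is 4.

4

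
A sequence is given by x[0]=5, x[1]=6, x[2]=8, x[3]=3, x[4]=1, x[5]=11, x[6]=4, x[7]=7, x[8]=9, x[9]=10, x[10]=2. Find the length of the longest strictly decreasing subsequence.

Negate each value so 'decreasing' becomes 'increasing', then run patience tails on the negated sequence:
-5 → extends → [-5]
-6 → replaces -5 → [-6]
-8 → replaces -6 → [-8]
-3 → extends → [-8, -3]
-1 → extends → [-8, -3, -1]
-11 → replaces -8 → [-11, -3, -1]
-4 → replaces -3 → [-11, -4, -1]
-7 → replaces -4 → [-11, -7, -1]
-9 → replaces -7 → [-11, -9, -1]
-10 → replaces -9 → [-11, -10, -1]
-2 → replaces -1 → [-11, -10, -2]
Three tails, so the longest strictly decreasing subsequence of the original has length 3.

3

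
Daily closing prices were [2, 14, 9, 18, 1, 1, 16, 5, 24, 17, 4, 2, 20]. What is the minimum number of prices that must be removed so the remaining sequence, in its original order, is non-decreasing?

Fewest deletions = n − (longest non-decreasing subsequence).
Patience tails:
2 → extends → [2]
14 → extends → [2, 14]
9 → replaces 14 → [2, 9]
18 → extends → [2, 9, 18]
1 → replaces 2 → [1, 9, 18]
1 → replaces 9 → [1, 1, 18]
16 → replaces 18 → [1, 1, 16]
5 → replaces 16 → [1, 1, 5]
24 → extends → [1, 1, 5, 24]
17 → replaces 24 → [1, 1, 5, 17]
4 → replaces 5 → [1, 1, 4, 17]
2 → replaces 4 → [1, 1, 2, 17]
20 → extends → [1, 1, 2, 17, 20]
Longest non-decreasing subsequence has length 5, so deletions = 13 − 5 = 8.

8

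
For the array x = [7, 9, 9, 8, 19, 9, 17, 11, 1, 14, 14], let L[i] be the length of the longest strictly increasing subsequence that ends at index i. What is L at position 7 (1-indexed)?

dp[i] = 1 + max{dp[j] : j<i, x[j]<x[i]} (or 1 if no such j):
i:      1  2  3  4  5  6  7  8  9 10 11
x[i]:   7  9  9  8 19  9 17 11  1 14 14
dp:     1  2  2  2  3  3  4  4  1  5  5
At index 7 the value is 4.

4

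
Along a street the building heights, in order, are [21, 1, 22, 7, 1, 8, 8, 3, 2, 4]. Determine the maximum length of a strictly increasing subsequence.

Let dp[i] be the length of the longest such subsequence ending at index i:
i:      1  2  3  4  5  6  7  8  9 10
a[i]:  21  1 22  7  1  8  8  3  2  4
dp:     1  1  2  2  1  3  3  2  2  3
Maximum dp value is 3.

3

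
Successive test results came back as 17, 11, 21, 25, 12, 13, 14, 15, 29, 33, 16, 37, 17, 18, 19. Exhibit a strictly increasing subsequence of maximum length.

Patience tails give the LIS length; then backtrack through the dp parents:
17 → extends → [17]
11 → replaces 17 → [11]
21 → extends → [11, 21]
25 → extends → [11, 21, 25]
12 → replaces 21 → [11, 12, 25]
13 → replaces 25 → [11, 12, 13]
14 → extends → [11, 12, 13, 14]
15 → extends → [11, 12, 13, 14, 15]
29 → extends → [11, 12, 13, 14, 15, 29]
33 → extends → [11, 12, 13, 14, 15, 29, 33]
16 → replaces 29 → [11, 12, 13, 14, 15, 16, 33]
37 → extends → [11, 12, 13, 14, 15, 16, 33, 37]
17 → replaces 33 → [11, 12, 13, 14, 15, 16, 17, 37]
18 → replaces 37 → [11, 12, 13, 14, 15, 16, 17, 18]
19 → extends → [11, 12, 13, 14, 15, 16, 17, 18, 19]
Length 9; one witness is 11, 12, 13, 14, 15, 16, 17, 18, 19.

11, 12, 13, 14, 15, 16, 17, 18, 19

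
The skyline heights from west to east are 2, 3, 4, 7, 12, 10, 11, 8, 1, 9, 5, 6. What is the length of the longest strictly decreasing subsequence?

Let dp[i] be the longest strictly decreasing subsequence ending at i:
i:      1  2  3  4  5  6  7  8  9 10 11 12
a[i]:   2  3  4  7 12 10 11  8  1  9  5  6
dp:     1  1  1  1  1  2  2  3  4  3  4  4
Maximum is 4.

4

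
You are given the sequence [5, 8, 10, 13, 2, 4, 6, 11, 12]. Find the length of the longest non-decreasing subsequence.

5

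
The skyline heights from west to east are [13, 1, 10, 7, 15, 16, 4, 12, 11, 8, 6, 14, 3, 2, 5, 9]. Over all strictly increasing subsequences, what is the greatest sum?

44

Let S[i] be the best sum of a strictly increasing subsequence ending at i:
i:      1  2  3  4  5  6  7  8  9 10 11 12 13 14 15 16
a[i]:  13  1 10  7 15 16  4 12 11  8  6 14  3  2  5  9
S:     13  1 11  8 28 44  5 23 22 16 11 37  4  3 10 25
Maximum is 44 (e.g. 13 + 15 + 16).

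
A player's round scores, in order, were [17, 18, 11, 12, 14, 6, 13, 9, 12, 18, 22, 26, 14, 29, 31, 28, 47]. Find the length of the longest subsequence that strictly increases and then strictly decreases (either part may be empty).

9

inc[i] = longest strictly increasing subsequence ending at i; dec[i] = longest strictly decreasing subsequence starting at i:
i:      1  2  3  4  5  6  7  8  9 10 11 12 13 14 15 16 17
a[i]:  17 18 11 12 14  6 13  9 12 18 22 26 14 29 31 28 47
inc:    1  2  1  2  3  1  3  2  3  4  5  6  4  7  8  7  9
dec:    4  4  2  2  3  1  2  1  1  2  2  2  1  2  2  1  1
Best peak at i=15 (value 31): inc=8, dec=2, length 8+2−1 = 9.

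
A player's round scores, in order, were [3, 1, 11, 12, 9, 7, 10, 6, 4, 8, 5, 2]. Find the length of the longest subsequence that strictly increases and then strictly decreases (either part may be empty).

8

inc[i] = longest strictly increasing subsequence ending at i; dec[i] = longest strictly decreasing subsequence starting at i:
i:      1  2  3  4  5  6  7  8  9 10 11 12
a[i]:   3  1 11 12  9  7 10  6  4  8  5  2
inc:    1  1  2  3  2  2  3  2  2  3  3  2
dec:    2  1  6  6  5  4  4  3  2  3  2  1
Best peak at i=4 (value 12): inc=3, dec=6, length 3+6−1 = 8.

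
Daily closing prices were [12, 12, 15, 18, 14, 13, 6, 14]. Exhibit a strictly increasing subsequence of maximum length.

12, 15, 18

Patience tails give the LIS length; then backtrack through the dp parents:
12 → extends → [12]
12 → already a tail → [12]
15 → extends → [12, 15]
18 → extends → [12, 15, 18]
14 → replaces 15 → [12, 14, 18]
13 → replaces 14 → [12, 13, 18]
6 → replaces 12 → [6, 13, 18]
14 → replaces 18 → [6, 13, 14]
Length 3; one witness is 12, 15, 18.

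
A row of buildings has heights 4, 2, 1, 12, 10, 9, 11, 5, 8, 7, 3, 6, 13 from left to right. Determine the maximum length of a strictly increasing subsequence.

Track the smallest tail for each achievable length (strict):
4 → extends → [4]
2 → replaces 4 → [2]
1 → replaces 2 → [1]
12 → extends → [1, 12]
10 → replaces 12 → [1, 10]
9 → replaces 10 → [1, 9]
11 → extends → [1, 9, 11]
5 → replaces 9 → [1, 5, 11]
8 → replaces 11 → [1, 5, 8]
7 → replaces 8 → [1, 5, 7]
3 → replaces 5 → [1, 3, 7]
6 → replaces 7 → [1, 3, 6]
13 → extends → [1, 3, 6, 13]
Four tails, so the longest strictly increasing subsequence has length 4 (e.g. 4, 10, 11, 13).

4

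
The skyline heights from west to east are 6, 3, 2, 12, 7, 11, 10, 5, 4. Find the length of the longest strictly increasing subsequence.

3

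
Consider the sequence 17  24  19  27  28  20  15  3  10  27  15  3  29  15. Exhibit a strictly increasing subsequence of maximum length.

Patience tails give the LIS length; then backtrack through the dp parents:
17 → extends → [17]
24 → extends → [17, 24]
19 → replaces 24 → [17, 19]
27 → extends → [17, 19, 27]
28 → extends → [17, 19, 27, 28]
20 → replaces 27 → [17, 19, 20, 28]
15 → replaces 17 → [15, 19, 20, 28]
3 → replaces 15 → [3, 19, 20, 28]
10 → replaces 19 → [3, 10, 20, 28]
27 → replaces 28 → [3, 10, 20, 27]
15 → replaces 20 → [3, 10, 15, 27]
3 → already a tail → [3, 10, 15, 27]
29 → extends → [3, 10, 15, 27, 29]
15 → already a tail → [3, 10, 15, 27, 29]
Length 5; one witness is 17, 24, 27, 28, 29.

17, 24, 27, 28, 29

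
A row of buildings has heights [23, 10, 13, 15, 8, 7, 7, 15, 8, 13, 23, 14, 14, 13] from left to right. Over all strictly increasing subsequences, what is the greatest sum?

61

Let S[i] be the best sum of a strictly increasing subsequence ending at i:
i:      1  2  3  4  5  6  7  8  9 10 11 12 13 14
a[i]:  23 10 13 15  8  7  7 15  8 13 23 14 14 13
S:     23 10 23 38  8  7  7 38 15 28 61 42 42 28
Maximum is 61 (e.g. 10 + 13 + 15 + 23).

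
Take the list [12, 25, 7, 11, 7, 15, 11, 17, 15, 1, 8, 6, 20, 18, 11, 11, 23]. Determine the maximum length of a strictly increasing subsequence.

6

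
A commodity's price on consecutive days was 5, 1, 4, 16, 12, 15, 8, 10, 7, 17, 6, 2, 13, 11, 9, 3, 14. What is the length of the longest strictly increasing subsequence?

6

Track the smallest tail for each achievable length (strict):
5 → extends → [5]
1 → replaces 5 → [1]
4 → extends → [1, 4]
16 → extends → [1, 4, 16]
12 → replaces 16 → [1, 4, 12]
15 → extends → [1, 4, 12, 15]
8 → replaces 12 → [1, 4, 8, 15]
10 → replaces 15 → [1, 4, 8, 10]
7 → replaces 8 → [1, 4, 7, 10]
17 → extends → [1, 4, 7, 10, 17]
6 → replaces 7 → [1, 4, 6, 10, 17]
2 → replaces 4 → [1, 2, 6, 10, 17]
13 → replaces 17 → [1, 2, 6, 10, 13]
11 → replaces 13 → [1, 2, 6, 10, 11]
9 → replaces 10 → [1, 2, 6, 9, 11]
3 → replaces 6 → [1, 2, 3, 9, 11]
14 → extends → [1, 2, 3, 9, 11, 14]
Six tails, so the longest strictly increasing subsequence has length 6 (e.g. 1, 4, 8, 10, 13, 14).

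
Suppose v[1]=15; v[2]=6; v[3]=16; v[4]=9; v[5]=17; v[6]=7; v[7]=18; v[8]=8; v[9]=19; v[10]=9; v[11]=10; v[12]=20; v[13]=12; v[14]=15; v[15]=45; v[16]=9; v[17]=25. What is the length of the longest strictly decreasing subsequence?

Let dp[i] be the longest strictly decreasing subsequence ending at i:
i:      1  2  3  4  5  6  7  8  9 10 11 12 13 14 15 16 17
v[i]:  15  6 16  9 17  7 18  8 19  9 10 20 12 15 45  9 25
dp:     1  2  1  2  1  3  1  3  1  2  2  1  2  2  1  3  2
Maximum is 3.

3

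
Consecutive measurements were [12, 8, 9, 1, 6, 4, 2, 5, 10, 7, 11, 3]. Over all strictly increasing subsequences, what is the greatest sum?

Let S[i] be the best sum of a strictly increasing subsequence ending at i:
i:      1  2  3  4  5  6  7  8  9 10 11 12
a[i]:  12  8  9  1  6  4  2  5 10  7 11  3
S:     12  8 17  1  7  5  3 10 27 17 38  6
Maximum is 38 (e.g. 8 + 9 + 10 + 11).

38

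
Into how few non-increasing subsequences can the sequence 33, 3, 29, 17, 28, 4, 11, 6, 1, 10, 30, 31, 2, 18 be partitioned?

6

Place each on the leftmost legal pile:
33 → new pile 1 (tops now [33])
3 → pile 1 (tops now [3])
29 → new pile 2 (tops now [3, 29])
17 → pile 2 (tops now [3, 17])
28 → new pile 3 (tops now [3, 17, 28])
4 → pile 2 (tops now [3, 4, 28])
11 → pile 3 (tops now [3, 4, 11])
6 → pile 3 (tops now [3, 4, 6])
1 → pile 1 (tops now [1, 4, 6])
10 → new pile 4 (tops now [1, 4, 6, 10])
30 → new pile 5 (tops now [1, 4, 6, 10, 30])
31 → new pile 6 (tops now [1, 4, 6, 10, 30, 31])
2 → pile 2 (tops now [1, 2, 6, 10, 30, 31])
18 → pile 5 (tops now [1, 2, 6, 10, 18, 31])
Six piles.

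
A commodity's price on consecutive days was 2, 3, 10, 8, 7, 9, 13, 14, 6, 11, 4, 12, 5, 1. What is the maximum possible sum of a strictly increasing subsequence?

49

Let S[i] be the best sum of a strictly increasing subsequence ending at i:
i:      1  2  3  4  5  6  7  8  9 10 11 12 13 14
a[i]:   2  3 10  8  7  9 13 14  6 11  4 12  5  1
S:      2  5 15 13 12 22 35 49 11 33  9 45 14  1
Maximum is 49 (e.g. 2 + 3 + 8 + 9 + 13 + 14).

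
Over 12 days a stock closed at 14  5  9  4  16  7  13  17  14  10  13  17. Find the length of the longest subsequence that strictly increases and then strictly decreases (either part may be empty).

6

inc[i] = longest strictly increasing subsequence ending at i; dec[i] = longest strictly decreasing subsequence starting at i:
i:      1  2  3  4  5  6  7  8  9 10 11 12
a[i]:  14  5  9  4 16  7 13 17 14 10 13 17
inc:    1  1  2  1  3  2  3  4  4  3  4  5
dec:    3  2  2  1  3  1  2  3  2  1  1  1
Best peak at i=8 (value 17): inc=4, dec=3, length 4+3−1 = 6.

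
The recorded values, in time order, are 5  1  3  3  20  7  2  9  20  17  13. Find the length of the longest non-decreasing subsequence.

Track the smallest tail for each achievable length (allowing ties):
5 → extends → [5]
1 → replaces 5 → [1]
3 → extends → [1, 3]
3 → extends → [1, 3, 3]
20 → extends → [1, 3, 3, 20]
7 → replaces 20 → [1, 3, 3, 7]
2 → replaces 3 → [1, 2, 3, 7]
9 → extends → [1, 2, 3, 7, 9]
20 → extends → [1, 2, 3, 7, 9, 20]
17 → replaces 20 → [1, 2, 3, 7, 9, 17]
13 → replaces 17 → [1, 2, 3, 7, 9, 13]
Six tails, so the longest non-decreasing subsequence has length 6 (e.g. 1, 3, 3, 7, 9, 20).

6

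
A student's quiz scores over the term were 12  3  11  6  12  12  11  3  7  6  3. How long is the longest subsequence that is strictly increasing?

Let dp[i] be the length of the longest such subsequence ending at index i:
i:      1  2  3  4  5  6  7  8  9 10 11
a[i]:  12  3 11  6 12 12 11  3  7  6  3
dp:     1  1  2  2  3  3  3  1  3  2  1
Maximum dp value is 3.

3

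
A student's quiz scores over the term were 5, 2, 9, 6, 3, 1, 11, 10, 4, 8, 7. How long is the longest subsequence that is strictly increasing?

Track the smallest tail for each achievable length (strict):
5 → extends → [5]
2 → replaces 5 → [2]
9 → extends → [2, 9]
6 → replaces 9 → [2, 6]
3 → replaces 6 → [2, 3]
1 → replaces 2 → [1, 3]
11 → extends → [1, 3, 11]
10 → replaces 11 → [1, 3, 10]
4 → replaces 10 → [1, 3, 4]
8 → extends → [1, 3, 4, 8]
7 → replaces 8 → [1, 3, 4, 7]
Four tails, so the longest strictly increasing subsequence has length 4 (e.g. 2, 3, 4, 8).

4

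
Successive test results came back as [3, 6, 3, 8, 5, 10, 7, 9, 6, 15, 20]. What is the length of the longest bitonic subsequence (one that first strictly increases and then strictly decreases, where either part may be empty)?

6

inc[i] = longest strictly increasing subsequence ending at i; dec[i] = longest strictly decreasing subsequence starting at i:
i:      1  2  3  4  5  6  7  8  9 10 11
a[i]:   3  6  3  8  5 10  7  9  6 15 20
inc:    1  2  1  3  2  4  3  4  3  5  6
dec:    1  2  1  3  1  3  2  2  1  1  1
Best peak at i=6 (value 10): inc=4, dec=3, length 4+3−1 = 6.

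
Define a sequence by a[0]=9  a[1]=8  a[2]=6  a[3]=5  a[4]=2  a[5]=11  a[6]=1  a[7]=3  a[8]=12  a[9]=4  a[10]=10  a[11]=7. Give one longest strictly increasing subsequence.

2, 3, 4, 10

Patience tails give the LIS length; then backtrack through the dp parents:
9 → extends → [9]
8 → replaces 9 → [8]
6 → replaces 8 → [6]
5 → replaces 6 → [5]
2 → replaces 5 → [2]
11 → extends → [2, 11]
1 → replaces 2 → [1, 11]
3 → replaces 11 → [1, 3]
12 → extends → [1, 3, 12]
4 → replaces 12 → [1, 3, 4]
10 → extends → [1, 3, 4, 10]
7 → replaces 10 → [1, 3, 4, 7]
Length 4; one witness is 2, 3, 4, 10.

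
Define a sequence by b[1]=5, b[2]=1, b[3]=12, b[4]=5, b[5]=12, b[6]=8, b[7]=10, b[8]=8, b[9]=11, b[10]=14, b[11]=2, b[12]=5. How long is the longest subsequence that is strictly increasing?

6

Track the smallest tail for each achievable length (strict):
5 → extends → [5]
1 → replaces 5 → [1]
12 → extends → [1, 12]
5 → replaces 12 → [1, 5]
12 → extends → [1, 5, 12]
8 → replaces 12 → [1, 5, 8]
10 → extends → [1, 5, 8, 10]
8 → already a tail → [1, 5, 8, 10]
11 → extends → [1, 5, 8, 10, 11]
14 → extends → [1, 5, 8, 10, 11, 14]
2 → replaces 5 → [1, 2, 8, 10, 11, 14]
5 → replaces 8 → [1, 2, 5, 10, 11, 14]
Six tails, so the longest strictly increasing subsequence has length 6 (e.g. 1, 5, 8, 10, 11, 14).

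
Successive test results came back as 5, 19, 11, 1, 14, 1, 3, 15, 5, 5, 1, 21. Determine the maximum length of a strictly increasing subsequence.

Track the smallest tail for each achievable length (strict):
5 → extends → [5]
19 → extends → [5, 19]
11 → replaces 19 → [5, 11]
1 → replaces 5 → [1, 11]
14 → extends → [1, 11, 14]
1 → already a tail → [1, 11, 14]
3 → replaces 11 → [1, 3, 14]
15 → extends → [1, 3, 14, 15]
5 → replaces 14 → [1, 3, 5, 15]
5 → already a tail → [1, 3, 5, 15]
1 → already a tail → [1, 3, 5, 15]
21 → extends → [1, 3, 5, 15, 21]
Five tails, so the longest strictly increasing subsequence has length 5 (e.g. 5, 11, 14, 15, 21).

5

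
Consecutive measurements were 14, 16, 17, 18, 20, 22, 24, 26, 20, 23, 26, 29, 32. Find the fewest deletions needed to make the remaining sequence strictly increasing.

3

Fewest deletions = n − (longest strictly increasing subsequence).
Patience tails:
14 → extends → [14]
16 → extends → [14, 16]
17 → extends → [14, 16, 17]
18 → extends → [14, 16, 17, 18]
20 → extends → [14, 16, 17, 18, 20]
22 → extends → [14, 16, 17, 18, 20, 22]
24 → extends → [14, 16, 17, 18, 20, 22, 24]
26 → extends → [14, 16, 17, 18, 20, 22, 24, 26]
20 → already a tail → [14, 16, 17, 18, 20, 22, 24, 26]
23 → replaces 24 → [14, 16, 17, 18, 20, 22, 23, 26]
26 → already a tail → [14, 16, 17, 18, 20, 22, 23, 26]
29 → extends → [14, 16, 17, 18, 20, 22, 23, 26, 29]
32 → extends → [14, 16, 17, 18, 20, 22, 23, 26, 29, 32]
Longest strictly increasing subsequence has length 10, so deletions = 13 − 10 = 3.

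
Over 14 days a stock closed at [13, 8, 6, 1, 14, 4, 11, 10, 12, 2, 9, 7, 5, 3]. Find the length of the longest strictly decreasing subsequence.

Negate each value so 'decreasing' becomes 'increasing', then run patience tails on the negated sequence:
-13 → extends → [-13]
-8 → extends → [-13, -8]
-6 → extends → [-13, -8, -6]
-1 → extends → [-13, -8, -6, -1]
-14 → replaces -13 → [-14, -8, -6, -1]
-4 → replaces -1 → [-14, -8, -6, -4]
-11 → replaces -8 → [-14, -11, -6, -4]
-10 → replaces -6 → [-14, -11, -10, -4]
-12 → replaces -11 → [-14, -12, -10, -4]
-2 → extends → [-14, -12, -10, -4, -2]
-9 → replaces -4 → [-14, -12, -10, -9, -2]
-7 → replaces -2 → [-14, -12, -10, -9, -7]
-5 → extends → [-14, -12, -10, -9, -7, -5]
-3 → extends → [-14, -12, -10, -9, -7, -5, -3]
Seven tails, so the longest strictly decreasing subsequence of the original has length 7.

7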